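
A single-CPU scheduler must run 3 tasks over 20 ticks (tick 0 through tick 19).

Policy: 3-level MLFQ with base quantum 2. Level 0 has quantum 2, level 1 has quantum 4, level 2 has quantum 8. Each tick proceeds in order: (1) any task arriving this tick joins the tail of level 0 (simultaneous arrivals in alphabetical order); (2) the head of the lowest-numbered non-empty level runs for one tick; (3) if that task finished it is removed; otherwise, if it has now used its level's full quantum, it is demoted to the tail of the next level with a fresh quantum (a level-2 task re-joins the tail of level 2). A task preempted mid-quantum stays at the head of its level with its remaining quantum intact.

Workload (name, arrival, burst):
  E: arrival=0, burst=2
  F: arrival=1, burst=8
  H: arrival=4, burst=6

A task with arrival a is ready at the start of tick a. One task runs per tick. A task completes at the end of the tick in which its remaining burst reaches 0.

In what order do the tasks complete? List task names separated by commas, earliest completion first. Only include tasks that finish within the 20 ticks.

completion order = E, H, F

t=0: L0/L1/L2 = E/-/- → run E
t=1: L0/L1/L2 = EF/-/- → run E
t=2: L0/L1/L2 = F/-/- → run F
t=3: L0/L1/L2 = F/-/- → run F
t=4: L0/L1/L2 = H/F/- → run H
t=5: L0/L1/L2 = H/F/- → run H
t=6: L0/L1/L2 = -/FH/- → run F
t=7: L0/L1/L2 = -/FH/- → run F
t=8: L0/L1/L2 = -/FH/- → run F
t=9: L0/L1/L2 = -/FH/- → run F
t=10: L0/L1/L2 = -/H/F → run H
t=11: L0/L1/L2 = -/H/F → run H
t=12: L0/L1/L2 = -/H/F → run H
t=13: L0/L1/L2 = -/H/F → run H
t=14: L0/L1/L2 = -/-/F → run F
t=15: L0/L1/L2 = -/-/F → run F
t=16: (idle)
t=17: (idle)
t=18: (idle)
t=19: (idle)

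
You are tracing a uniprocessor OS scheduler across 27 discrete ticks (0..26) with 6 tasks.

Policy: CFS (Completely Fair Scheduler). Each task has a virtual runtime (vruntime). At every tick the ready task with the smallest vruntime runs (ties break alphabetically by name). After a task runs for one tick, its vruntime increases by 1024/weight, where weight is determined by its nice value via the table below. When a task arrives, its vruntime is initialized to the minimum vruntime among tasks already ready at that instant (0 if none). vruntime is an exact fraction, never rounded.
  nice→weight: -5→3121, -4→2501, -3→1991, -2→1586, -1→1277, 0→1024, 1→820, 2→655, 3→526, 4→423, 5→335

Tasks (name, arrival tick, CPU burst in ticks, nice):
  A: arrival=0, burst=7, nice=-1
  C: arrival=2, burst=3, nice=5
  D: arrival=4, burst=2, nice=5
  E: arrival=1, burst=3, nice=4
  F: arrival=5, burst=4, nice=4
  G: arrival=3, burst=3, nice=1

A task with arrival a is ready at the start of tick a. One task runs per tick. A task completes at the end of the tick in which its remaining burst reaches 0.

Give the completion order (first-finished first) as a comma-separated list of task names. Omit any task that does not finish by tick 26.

t=0: vr[A=0] → run A
t=1: vr[A=1024/1277 E=1024/1277] → run A
t=2: vr[A=2048/1277 C=1024/1277 E=1024/1277] → run C
t=3: vr[A=2048/1277 C=1650688/427795 E=1024/1277 G=1024/1277] → run E
t=4: vr[A=2048/1277 C=1650688/427795 D=1024/1277 E=1740800/540171 G=1024/1277] → run D
t=5: vr[A=2048/1277 C=1650688/427795 D=1650688/427795 E=1740800/540171 F=1024/1277 G=1024/1277] → run F
t=6: vr[A=2048/1277 C=1650688/427795 D=1650688/427795 E=1740800/540171 F=1740800/540171 G=1024/1277] → run G
t=7: vr[A=2048/1277 C=1650688/427795 D=1650688/427795 E=1740800/540171 F=1740800/540171 G=536832/261785] → run A
t=8: vr[A=3072/1277 C=1650688/427795 D=1650688/427795 E=1740800/540171 F=1740800/540171 G=536832/261785] → run G
t=9: vr[A=3072/1277 C=1650688/427795 D=1650688/427795 E=1740800/540171 F=1740800/540171 G=863744/261785] → run A
t=10: vr[A=4096/1277 C=1650688/427795 D=1650688/427795 E=1740800/540171 F=1740800/540171 G=863744/261785] → run A
t=11: vr[A=5120/1277 C=1650688/427795 D=1650688/427795 E=1740800/540171 F=1740800/540171 G=863744/261785] → run E
t=12: vr[A=5120/1277 C=1650688/427795 D=1650688/427795 E=3048448/540171 F=1740800/540171 G=863744/261785] → run F
t=13: vr[A=5120/1277 C=1650688/427795 D=1650688/427795 E=3048448/540171 F=3048448/540171 G=863744/261785] → run G
t=14: vr[A=5120/1277 C=1650688/427795 D=1650688/427795 E=3048448/540171 F=3048448/540171] → run C
t=15: vr[A=5120/1277 C=2958336/427795 D=1650688/427795 E=3048448/540171 F=3048448/540171] → run D
t=16: vr[A=5120/1277 C=2958336/427795 E=3048448/540171 F=3048448/540171] → run A
t=17: vr[A=6144/1277 C=2958336/427795 E=3048448/540171 F=3048448/540171] → run A
t=18: vr[C=2958336/427795 E=3048448/540171 F=3048448/540171] → run E
t=19: vr[C=2958336/427795 F=3048448/540171] → run F
t=20: vr[C=2958336/427795 F=1452032/180057] → run C
t=21: vr[F=1452032/180057] → run F
t=22: (idle)
t=23: (idle)
t=24: (idle)
t=25: (idle)
t=26: (idle)

completion order = G, D, A, E, C, F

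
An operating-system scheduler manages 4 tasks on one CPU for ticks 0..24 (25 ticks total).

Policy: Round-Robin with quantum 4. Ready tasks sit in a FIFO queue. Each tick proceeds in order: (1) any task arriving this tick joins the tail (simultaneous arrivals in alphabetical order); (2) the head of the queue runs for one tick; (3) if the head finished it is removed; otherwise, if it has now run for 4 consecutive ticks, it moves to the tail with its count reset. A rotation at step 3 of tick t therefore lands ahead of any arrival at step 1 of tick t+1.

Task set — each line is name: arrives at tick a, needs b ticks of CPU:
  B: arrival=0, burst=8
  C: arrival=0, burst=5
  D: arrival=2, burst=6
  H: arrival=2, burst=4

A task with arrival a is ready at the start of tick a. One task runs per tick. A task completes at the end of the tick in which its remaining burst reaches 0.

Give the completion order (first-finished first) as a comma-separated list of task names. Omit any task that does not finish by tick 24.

completion order = H, B, C, D

t=0: queue=[B,C] q_used=0 → run B
t=1: queue=[B,C] q_used=1 → run B
t=2: queue=[B,C,D,H] q_used=2 → run B
t=3: queue=[B,C,D,H] q_used=3 → run B
t=4: queue=[C,D,H,B] q_used=0 → run C
t=5: queue=[C,D,H,B] q_used=1 → run C
t=6: queue=[C,D,H,B] q_used=2 → run C
t=7: queue=[C,D,H,B] q_used=3 → run C
t=8: queue=[D,H,B,C] q_used=0 → run D
t=9: queue=[D,H,B,C] q_used=1 → run D
t=10: queue=[D,H,B,C] q_used=2 → run D
t=11: queue=[D,H,B,C] q_used=3 → run D
t=12: queue=[H,B,C,D] q_used=0 → run H
t=13: queue=[H,B,C,D] q_used=1 → run H
t=14: queue=[H,B,C,D] q_used=2 → run H
t=15: queue=[H,B,C,D] q_used=3 → run H
t=16: queue=[B,C,D] q_used=0 → run B
t=17: queue=[B,C,D] q_used=1 → run B
t=18: queue=[B,C,D] q_used=2 → run B
t=19: queue=[B,C,D] q_used=3 → run B
t=20: queue=[C,D] q_used=0 → run C
t=21: queue=[D] q_used=0 → run D
t=22: queue=[D] q_used=1 → run D
t=23: (idle)
t=24: (idle)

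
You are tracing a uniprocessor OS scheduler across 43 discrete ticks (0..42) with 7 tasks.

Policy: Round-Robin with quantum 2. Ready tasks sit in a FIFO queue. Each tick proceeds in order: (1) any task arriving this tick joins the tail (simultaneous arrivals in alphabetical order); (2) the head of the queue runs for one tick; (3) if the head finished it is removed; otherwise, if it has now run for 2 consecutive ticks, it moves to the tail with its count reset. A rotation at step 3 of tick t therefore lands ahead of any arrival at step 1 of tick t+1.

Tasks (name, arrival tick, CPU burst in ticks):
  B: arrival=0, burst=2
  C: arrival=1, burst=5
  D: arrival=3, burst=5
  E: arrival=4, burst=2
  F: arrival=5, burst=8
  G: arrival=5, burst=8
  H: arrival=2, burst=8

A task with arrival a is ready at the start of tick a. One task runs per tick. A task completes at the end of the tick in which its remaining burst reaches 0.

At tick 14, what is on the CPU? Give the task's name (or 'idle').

running at tick 14 = G

t=0: queue=[B] q_used=0 → run B
t=1: queue=[B,C] q_used=1 → run B
t=2: queue=[C,H] q_used=0 → run C
t=3: queue=[C,H,D] q_used=1 → run C
t=4: queue=[H,D,C,E] q_used=0 → run H
t=5: queue=[H,D,C,E,F,G] q_used=1 → run H
t=6: queue=[D,C,E,F,G,H] q_used=0 → run D
t=7: queue=[D,C,E,F,G,H] q_used=1 → run D
t=8: queue=[C,E,F,G,H,D] q_used=0 → run C
t=9: queue=[C,E,F,G,H,D] q_used=1 → run C
t=10: queue=[E,F,G,H,D,C] q_used=0 → run E
t=11: queue=[E,F,G,H,D,C] q_used=1 → run E
t=12: queue=[F,G,H,D,C] q_used=0 → run F
t=13: queue=[F,G,H,D,C] q_used=1 → run F
t=14: queue=[G,H,D,C,F] q_used=0 → run G
t=15: queue=[G,H,D,C,F] q_used=1 → run G
t=16: queue=[H,D,C,F,G] q_used=0 → run H
t=17: queue=[H,D,C,F,G] q_used=1 → run H
t=18: queue=[D,C,F,G,H] q_used=0 → run D
t=19: queue=[D,C,F,G,H] q_used=1 → run D
t=20: queue=[C,F,G,H,D] q_used=0 → run C
t=21: queue=[F,G,H,D] q_used=0 → run F
t=22: queue=[F,G,H,D] q_used=1 → run F
t=23: queue=[G,H,D,F] q_used=0 → run G
t=24: queue=[G,H,D,F] q_used=1 → run G
t=25: queue=[H,D,F,G] q_used=0 → run H
t=26: queue=[H,D,F,G] q_used=1 → run H
t=27: queue=[D,F,G,H] q_used=0 → run D
t=28: queue=[F,G,H] q_used=0 → run F
t=29: queue=[F,G,H] q_used=1 → run F
t=30: queue=[G,H,F] q_used=0 → run G
t=31: queue=[G,H,F] q_used=1 → run G
t=32: queue=[H,F,G] q_used=0 → run H
t=33: queue=[H,F,G] q_used=1 → run H
t=34: queue=[F,G] q_used=0 → run F
t=35: queue=[F,G] q_used=1 → run F
t=36: queue=[G] q_used=0 → run G
t=37: queue=[G] q_used=1 → run G
t=38: (idle)
t=39: (idle)
t=40: (idle)
t=41: (idle)
t=42: (idle)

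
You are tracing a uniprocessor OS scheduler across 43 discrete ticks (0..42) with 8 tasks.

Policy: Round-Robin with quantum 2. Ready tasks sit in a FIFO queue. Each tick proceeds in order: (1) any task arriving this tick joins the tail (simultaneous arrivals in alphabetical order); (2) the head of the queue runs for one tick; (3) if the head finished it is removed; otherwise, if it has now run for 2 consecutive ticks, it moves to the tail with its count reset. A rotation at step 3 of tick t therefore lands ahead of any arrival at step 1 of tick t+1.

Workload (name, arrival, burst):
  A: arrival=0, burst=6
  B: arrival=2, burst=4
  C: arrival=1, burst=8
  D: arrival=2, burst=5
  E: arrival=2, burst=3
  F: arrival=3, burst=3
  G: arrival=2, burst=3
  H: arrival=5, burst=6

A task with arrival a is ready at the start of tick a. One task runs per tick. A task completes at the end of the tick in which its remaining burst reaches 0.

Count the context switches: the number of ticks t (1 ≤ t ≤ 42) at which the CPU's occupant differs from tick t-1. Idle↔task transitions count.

t=0: queue=[A] q_used=0 → run A
t=1: queue=[A,C] q_used=1 → run A
t=2: queue=[C,A,B,D,E,G] q_used=0 → run C
t=3: queue=[C,A,B,D,E,G,F] q_used=1 → run C
t=4: queue=[A,B,D,E,G,F,C] q_used=0 → run A
t=5: queue=[A,B,D,E,G,F,C,H] q_used=1 → run A
t=6: queue=[B,D,E,G,F,C,H,A] q_used=0 → run B
t=7: queue=[B,D,E,G,F,C,H,A] q_used=1 → run B
t=8: queue=[D,E,G,F,C,H,A,B] q_used=0 → run D
t=9: queue=[D,E,G,F,C,H,A,B] q_used=1 → run D
t=10: queue=[E,G,F,C,H,A,B,D] q_used=0 → run E
t=11: queue=[E,G,F,C,H,A,B,D] q_used=1 → run E
t=12: queue=[G,F,C,H,A,B,D,E] q_used=0 → run G
t=13: queue=[G,F,C,H,A,B,D,E] q_used=1 → run G
t=14: queue=[F,C,H,A,B,D,E,G] q_used=0 → run F
t=15: queue=[F,C,H,A,B,D,E,G] q_used=1 → run F
t=16: queue=[C,H,A,B,D,E,G,F] q_used=0 → run C
t=17: queue=[C,H,A,B,D,E,G,F] q_used=1 → run C
t=18: queue=[H,A,B,D,E,G,F,C] q_used=0 → run H
t=19: queue=[H,A,B,D,E,G,F,C] q_used=1 → run H
t=20: queue=[A,B,D,E,G,F,C,H] q_used=0 → run A
t=21: queue=[A,B,D,E,G,F,C,H] q_used=1 → run A
t=22: queue=[B,D,E,G,F,C,H] q_used=0 → run B
t=23: queue=[B,D,E,G,F,C,H] q_used=1 → run B
t=24: queue=[D,E,G,F,C,H] q_used=0 → run D
t=25: queue=[D,E,G,F,C,H] q_used=1 → run D
t=26: queue=[E,G,F,C,H,D] q_used=0 → run E
t=27: queue=[G,F,C,H,D] q_used=0 → run G
t=28: queue=[F,C,H,D] q_used=0 → run F
t=29: queue=[C,H,D] q_used=0 → run C
t=30: queue=[C,H,D] q_used=1 → run C
t=31: queue=[H,D,C] q_used=0 → run H
t=32: queue=[H,D,C] q_used=1 → run H
t=33: queue=[D,C,H] q_used=0 → run D
t=34: queue=[C,H] q_used=0 → run C
t=35: queue=[C,H] q_used=1 → run C
t=36: queue=[H] q_used=0 → run H
t=37: queue=[H] q_used=1 → run H
t=38: (idle)
t=39: (idle)
t=40: (idle)
t=41: (idle)
t=42: (idle)

context switches = 21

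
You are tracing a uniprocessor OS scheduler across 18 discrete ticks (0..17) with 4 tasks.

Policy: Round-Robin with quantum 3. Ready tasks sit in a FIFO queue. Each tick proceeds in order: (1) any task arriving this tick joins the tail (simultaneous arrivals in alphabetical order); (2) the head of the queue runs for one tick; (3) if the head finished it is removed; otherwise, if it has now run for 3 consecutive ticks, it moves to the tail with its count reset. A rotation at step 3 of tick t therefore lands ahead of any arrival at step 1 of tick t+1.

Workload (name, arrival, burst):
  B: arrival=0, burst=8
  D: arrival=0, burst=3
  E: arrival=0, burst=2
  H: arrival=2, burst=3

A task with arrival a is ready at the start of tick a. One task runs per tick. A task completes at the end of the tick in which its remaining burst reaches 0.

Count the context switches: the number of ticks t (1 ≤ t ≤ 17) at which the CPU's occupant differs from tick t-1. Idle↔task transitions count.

t=0: queue=[B,D,E] q_used=0 → run B
t=1: queue=[B,D,E] q_used=1 → run B
t=2: queue=[B,D,E,H] q_used=2 → run B
t=3: queue=[D,E,H,B] q_used=0 → run D
t=4: queue=[D,E,H,B] q_used=1 → run D
t=5: queue=[D,E,H,B] q_used=2 → run D
t=6: queue=[E,H,B] q_used=0 → run E
t=7: queue=[E,H,B] q_used=1 → run E
t=8: queue=[H,B] q_used=0 → run H
t=9: queue=[H,B] q_used=1 → run H
t=10: queue=[H,B] q_used=2 → run H
t=11: queue=[B] q_used=0 → run B
t=12: queue=[B] q_used=1 → run B
t=13: queue=[B] q_used=2 → run B
t=14: queue=[B] q_used=0 → run B
t=15: queue=[B] q_used=1 → run B
t=16: (idle)
t=17: (idle)

context switches = 5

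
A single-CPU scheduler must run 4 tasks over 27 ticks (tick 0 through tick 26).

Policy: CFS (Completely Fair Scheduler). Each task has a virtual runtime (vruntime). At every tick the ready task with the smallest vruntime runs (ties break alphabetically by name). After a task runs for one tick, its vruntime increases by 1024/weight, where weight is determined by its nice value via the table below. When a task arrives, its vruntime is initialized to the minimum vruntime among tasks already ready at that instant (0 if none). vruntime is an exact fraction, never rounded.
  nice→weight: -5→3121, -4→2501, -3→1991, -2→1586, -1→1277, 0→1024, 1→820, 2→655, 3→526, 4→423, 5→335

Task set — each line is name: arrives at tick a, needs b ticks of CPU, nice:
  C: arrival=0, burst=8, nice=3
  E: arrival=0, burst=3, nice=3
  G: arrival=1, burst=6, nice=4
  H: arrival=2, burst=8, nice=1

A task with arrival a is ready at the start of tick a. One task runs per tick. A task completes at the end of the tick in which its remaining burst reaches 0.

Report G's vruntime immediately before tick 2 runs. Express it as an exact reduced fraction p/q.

vruntime(G, start of tick 2) = 0/1

t=0: vr[C=0 E=0] → run C
t=1: vr[C=512/263 E=0 G=0] → run E
t=2: vr[C=512/263 E=512/263 G=0 H=0] → run G
t=3: vr[C=512/263 E=512/263 G=1024/423 H=0] → run H
t=4: vr[C=512/263 E=512/263 G=1024/423 H=256/205] → run H
t=5: vr[C=512/263 E=512/263 G=1024/423 H=512/205] → run C
t=6: vr[C=1024/263 E=512/263 G=1024/423 H=512/205] → run E
t=7: vr[C=1024/263 E=1024/263 G=1024/423 H=512/205] → run G
t=8: vr[C=1024/263 E=1024/263 G=2048/423 H=512/205] → run H
t=9: vr[C=1024/263 E=1024/263 G=2048/423 H=768/205] → run H
t=10: vr[C=1024/263 E=1024/263 G=2048/423 H=1024/205] → run C
t=11: vr[C=1536/263 E=1024/263 G=2048/423 H=1024/205] → run E
t=12: vr[C=1536/263 G=2048/423 H=1024/205] → run G
t=13: vr[C=1536/263 G=1024/141 H=1024/205] → run H
t=14: vr[C=1536/263 G=1024/141 H=256/41] → run C
t=15: vr[C=2048/263 G=1024/141 H=256/41] → run H
t=16: vr[C=2048/263 G=1024/141 H=1536/205] → run G
t=17: vr[C=2048/263 G=4096/423 H=1536/205] → run H
t=18: vr[C=2048/263 G=4096/423 H=1792/205] → run C
t=19: vr[C=2560/263 G=4096/423 H=1792/205] → run H
t=20: vr[C=2560/263 G=4096/423] → run G
t=21: vr[C=2560/263 G=5120/423] → run C
t=22: vr[C=3072/263 G=5120/423] → run C
t=23: vr[C=3584/263 G=5120/423] → run G
t=24: vr[C=3584/263] → run C
t=25: (idle)
t=26: (idle)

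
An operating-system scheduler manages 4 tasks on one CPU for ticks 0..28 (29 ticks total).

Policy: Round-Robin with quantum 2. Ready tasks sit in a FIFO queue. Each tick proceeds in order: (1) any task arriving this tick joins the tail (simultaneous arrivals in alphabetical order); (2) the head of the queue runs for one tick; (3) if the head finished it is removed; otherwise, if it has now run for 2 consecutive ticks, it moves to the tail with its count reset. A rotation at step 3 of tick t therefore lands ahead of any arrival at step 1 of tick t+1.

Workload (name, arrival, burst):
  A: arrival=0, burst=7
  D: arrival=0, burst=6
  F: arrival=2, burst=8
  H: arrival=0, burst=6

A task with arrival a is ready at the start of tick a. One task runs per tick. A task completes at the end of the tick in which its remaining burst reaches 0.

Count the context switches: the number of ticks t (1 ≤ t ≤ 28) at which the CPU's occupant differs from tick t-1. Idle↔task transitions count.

t=0: queue=[A,D,H] q_used=0 → run A
t=1: queue=[A,D,H] q_used=1 → run A
t=2: queue=[D,H,A,F] q_used=0 → run D
t=3: queue=[D,H,A,F] q_used=1 → run D
t=4: queue=[H,A,F,D] q_used=0 → run H
t=5: queue=[H,A,F,D] q_used=1 → run H
t=6: queue=[A,F,D,H] q_used=0 → run A
t=7: queue=[A,F,D,H] q_used=1 → run A
t=8: queue=[F,D,H,A] q_used=0 → run F
t=9: queue=[F,D,H,A] q_used=1 → run F
t=10: queue=[D,H,A,F] q_used=0 → run D
t=11: queue=[D,H,A,F] q_used=1 → run D
t=12: queue=[H,A,F,D] q_used=0 → run H
t=13: queue=[H,A,F,D] q_used=1 → run H
t=14: queue=[A,F,D,H] q_used=0 → run A
t=15: queue=[A,F,D,H] q_used=1 → run A
t=16: queue=[F,D,H,A] q_used=0 → run F
t=17: queue=[F,D,H,A] q_used=1 → run F
t=18: queue=[D,H,A,F] q_used=0 → run D
t=19: queue=[D,H,A,F] q_used=1 → run D
t=20: queue=[H,A,F] q_used=0 → run H
t=21: queue=[H,A,F] q_used=1 → run H
t=22: queue=[A,F] q_used=0 → run A
t=23: queue=[F] q_used=0 → run F
t=24: queue=[F] q_used=1 → run F
t=25: queue=[F] q_used=0 → run F
t=26: queue=[F] q_used=1 → run F
t=27: (idle)
t=28: (idle)

context switches = 13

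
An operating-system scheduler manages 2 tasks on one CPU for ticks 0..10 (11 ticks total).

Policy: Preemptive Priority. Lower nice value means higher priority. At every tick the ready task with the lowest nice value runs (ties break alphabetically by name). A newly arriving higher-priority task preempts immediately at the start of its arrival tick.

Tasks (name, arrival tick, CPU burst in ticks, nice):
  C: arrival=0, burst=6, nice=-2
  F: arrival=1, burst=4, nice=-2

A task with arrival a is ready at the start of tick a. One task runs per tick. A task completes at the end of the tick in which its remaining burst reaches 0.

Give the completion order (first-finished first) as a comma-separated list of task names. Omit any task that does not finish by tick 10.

t=0: ready={C} → run C
t=1: ready={C,F} → run C
t=2: ready={C,F} → run C
t=3: ready={C,F} → run C
t=4: ready={C,F} → run C
t=5: ready={C,F} → run C
t=6: ready={F} → run F
t=7: ready={F} → run F
t=8: ready={F} → run F
t=9: ready={F} → run F
t=10: (idle)

completion order = C, F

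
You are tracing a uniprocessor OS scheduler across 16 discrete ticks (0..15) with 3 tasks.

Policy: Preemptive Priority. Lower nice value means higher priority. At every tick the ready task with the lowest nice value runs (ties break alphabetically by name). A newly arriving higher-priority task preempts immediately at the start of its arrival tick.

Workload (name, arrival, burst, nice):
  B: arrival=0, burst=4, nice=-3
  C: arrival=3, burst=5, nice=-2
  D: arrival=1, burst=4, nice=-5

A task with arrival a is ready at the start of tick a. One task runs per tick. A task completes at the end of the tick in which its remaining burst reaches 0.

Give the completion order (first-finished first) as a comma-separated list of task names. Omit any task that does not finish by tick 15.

t=0: ready={B} → run B
t=1: ready={B,D} → run D
t=2: ready={B,D} → run D
t=3: ready={B,C,D} → run D
t=4: ready={B,C,D} → run D
t=5: ready={B,C} → run B
t=6: ready={B,C} → run B
t=7: ready={B,C} → run B
t=8: ready={C} → run C
t=9: ready={C} → run C
t=10: ready={C} → run C
t=11: ready={C} → run C
t=12: ready={C} → run C
t=13: (idle)
t=14: (idle)
t=15: (idle)

completion order = D, B, C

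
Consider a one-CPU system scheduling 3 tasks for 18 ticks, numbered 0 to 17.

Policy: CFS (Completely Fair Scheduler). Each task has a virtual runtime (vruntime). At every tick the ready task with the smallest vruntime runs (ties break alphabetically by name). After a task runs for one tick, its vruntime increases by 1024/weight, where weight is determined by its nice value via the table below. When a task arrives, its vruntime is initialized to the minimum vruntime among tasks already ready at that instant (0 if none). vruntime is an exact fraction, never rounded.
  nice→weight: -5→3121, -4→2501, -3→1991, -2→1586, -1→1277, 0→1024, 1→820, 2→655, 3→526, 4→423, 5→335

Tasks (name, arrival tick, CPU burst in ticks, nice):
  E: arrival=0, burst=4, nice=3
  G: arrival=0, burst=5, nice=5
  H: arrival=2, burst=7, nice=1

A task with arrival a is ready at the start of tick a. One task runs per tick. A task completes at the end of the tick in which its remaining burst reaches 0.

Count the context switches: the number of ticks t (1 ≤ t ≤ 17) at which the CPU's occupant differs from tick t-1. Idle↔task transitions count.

context switches = 14

t=0: vr[E=0 G=0] → run E
t=1: vr[E=512/263 G=0] → run G
t=2: vr[E=512/263 G=1024/335 H=512/263] → run E
t=3: vr[E=1024/263 G=1024/335 H=512/263] → run H
t=4: vr[E=1024/263 G=1024/335 H=172288/53915] → run G
t=5: vr[E=1024/263 G=2048/335 H=172288/53915] → run H
t=6: vr[E=1024/263 G=2048/335 H=239616/53915] → run E
t=7: vr[E=1536/263 G=2048/335 H=239616/53915] → run H
t=8: vr[E=1536/263 G=2048/335 H=306944/53915] → run H
t=9: vr[E=1536/263 G=2048/335 H=374272/53915] → run E
t=10: vr[G=2048/335 H=374272/53915] → run G
t=11: vr[G=3072/335 H=374272/53915] → run H
t=12: vr[G=3072/335 H=88320/10783] → run H
t=13: vr[G=3072/335 H=508928/53915] → run G
t=14: vr[G=4096/335 H=508928/53915] → run H
t=15: vr[G=4096/335] → run G
t=16: (idle)
t=17: (idle)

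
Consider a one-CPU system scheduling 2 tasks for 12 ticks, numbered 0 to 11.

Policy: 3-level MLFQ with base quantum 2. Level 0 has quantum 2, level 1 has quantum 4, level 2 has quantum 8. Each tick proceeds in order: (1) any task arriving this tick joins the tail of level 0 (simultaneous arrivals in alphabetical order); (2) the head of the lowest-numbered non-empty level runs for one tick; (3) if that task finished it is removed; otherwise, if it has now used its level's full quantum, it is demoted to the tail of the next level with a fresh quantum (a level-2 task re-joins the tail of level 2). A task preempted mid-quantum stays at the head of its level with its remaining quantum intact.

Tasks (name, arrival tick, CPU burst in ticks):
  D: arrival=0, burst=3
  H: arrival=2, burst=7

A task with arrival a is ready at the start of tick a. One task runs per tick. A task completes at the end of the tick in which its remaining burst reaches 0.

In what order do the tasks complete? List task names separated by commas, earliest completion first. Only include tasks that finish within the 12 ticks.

t=0: L0/L1/L2 = D/-/- → run D
t=1: L0/L1/L2 = D/-/- → run D
t=2: L0/L1/L2 = H/D/- → run H
t=3: L0/L1/L2 = H/D/- → run H
t=4: L0/L1/L2 = -/DH/- → run D
t=5: L0/L1/L2 = -/H/- → run H
t=6: L0/L1/L2 = -/H/- → run H
t=7: L0/L1/L2 = -/H/- → run H
t=8: L0/L1/L2 = -/H/- → run H
t=9: L0/L1/L2 = -/-/H → run H
t=10: (idle)
t=11: (idle)

completion order = D, H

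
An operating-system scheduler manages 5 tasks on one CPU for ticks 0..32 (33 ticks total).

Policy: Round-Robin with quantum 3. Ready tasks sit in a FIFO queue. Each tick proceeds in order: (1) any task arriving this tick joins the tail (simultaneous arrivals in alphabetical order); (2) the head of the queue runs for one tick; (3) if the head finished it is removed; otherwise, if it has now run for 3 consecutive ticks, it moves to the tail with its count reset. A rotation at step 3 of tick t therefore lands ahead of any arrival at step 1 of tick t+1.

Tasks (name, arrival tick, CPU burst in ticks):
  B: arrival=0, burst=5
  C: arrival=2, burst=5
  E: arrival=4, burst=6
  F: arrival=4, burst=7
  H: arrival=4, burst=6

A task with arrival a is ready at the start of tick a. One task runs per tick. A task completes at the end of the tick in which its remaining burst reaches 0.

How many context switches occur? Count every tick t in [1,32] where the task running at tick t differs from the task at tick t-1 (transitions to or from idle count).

context switches = 11

t=0: queue=[B] q_used=0 → run B
t=1: queue=[B] q_used=1 → run B
t=2: queue=[B,C] q_used=2 → run B
t=3: queue=[C,B] q_used=0 → run C
t=4: queue=[C,B,E,F,H] q_used=1 → run C
t=5: queue=[C,B,E,F,H] q_used=2 → run C
t=6: queue=[B,E,F,H,C] q_used=0 → run B
t=7: queue=[B,E,F,H,C] q_used=1 → run B
t=8: queue=[E,F,H,C] q_used=0 → run E
t=9: queue=[E,F,H,C] q_used=1 → run E
t=10: queue=[E,F,H,C] q_used=2 → run E
t=11: queue=[F,H,C,E] q_used=0 → run F
t=12: queue=[F,H,C,E] q_used=1 → run F
t=13: queue=[F,H,C,E] q_used=2 → run F
t=14: queue=[H,C,E,F] q_used=0 → run H
t=15: queue=[H,C,E,F] q_used=1 → run H
t=16: queue=[H,C,E,F] q_used=2 → run H
t=17: queue=[C,E,F,H] q_used=0 → run C
t=18: queue=[C,E,F,H] q_used=1 → run C
t=19: queue=[E,F,H] q_used=0 → run E
t=20: queue=[E,F,H] q_used=1 → run E
t=21: queue=[E,F,H] q_used=2 → run E
t=22: queue=[F,H] q_used=0 → run F
t=23: queue=[F,H] q_used=1 → run F
t=24: queue=[F,H] q_used=2 → run F
t=25: queue=[H,F] q_used=0 → run H
t=26: queue=[H,F] q_used=1 → run H
t=27: queue=[H,F] q_used=2 → run H
t=28: queue=[F] q_used=0 → run F
t=29: (idle)
t=30: (idle)
t=31: (idle)
t=32: (idle)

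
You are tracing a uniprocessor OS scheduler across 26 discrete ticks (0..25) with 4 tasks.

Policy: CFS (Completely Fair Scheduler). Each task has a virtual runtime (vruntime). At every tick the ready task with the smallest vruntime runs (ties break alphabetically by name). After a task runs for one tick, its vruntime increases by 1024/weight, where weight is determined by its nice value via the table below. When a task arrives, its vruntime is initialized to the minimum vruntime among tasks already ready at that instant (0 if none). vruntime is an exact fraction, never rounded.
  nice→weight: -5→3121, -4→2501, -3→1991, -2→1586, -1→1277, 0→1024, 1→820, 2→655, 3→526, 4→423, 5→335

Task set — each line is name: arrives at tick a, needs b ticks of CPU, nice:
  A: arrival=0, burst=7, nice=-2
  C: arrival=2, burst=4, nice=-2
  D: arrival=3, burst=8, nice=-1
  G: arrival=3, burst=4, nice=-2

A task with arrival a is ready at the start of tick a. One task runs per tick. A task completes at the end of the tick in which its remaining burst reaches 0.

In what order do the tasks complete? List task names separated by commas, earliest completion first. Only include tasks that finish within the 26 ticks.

completion order = C, G, A, D

t=0: vr[A=0] → run A
t=1: vr[A=512/793] → run A
t=2: vr[A=1024/793 C=1024/793] → run A
t=3: vr[A=1536/793 C=1024/793 D=1024/793 G=1024/793] → run C
t=4: vr[A=1536/793 C=1536/793 D=1024/793 G=1024/793] → run D
t=5: vr[A=1536/793 C=1536/793 D=2119680/1012661 G=1024/793] → run G
t=6: vr[A=1536/793 C=1536/793 D=2119680/1012661 G=1536/793] → run A
t=7: vr[A=2048/793 C=1536/793 D=2119680/1012661 G=1536/793] → run C
t=8: vr[A=2048/793 C=2048/793 D=2119680/1012661 G=1536/793] → run G
t=9: vr[A=2048/793 C=2048/793 D=2119680/1012661 G=2048/793] → run D
t=10: vr[A=2048/793 C=2048/793 D=2931712/1012661 G=2048/793] → run A
t=11: vr[A=2560/793 C=2048/793 D=2931712/1012661 G=2048/793] → run C
t=12: vr[A=2560/793 C=2560/793 D=2931712/1012661 G=2048/793] → run G
t=13: vr[A=2560/793 C=2560/793 D=2931712/1012661 G=2560/793] → run D
t=14: vr[A=2560/793 C=2560/793 D=3743744/1012661 G=2560/793] → run A
t=15: vr[A=3072/793 C=2560/793 D=3743744/1012661 G=2560/793] → run C
t=16: vr[A=3072/793 D=3743744/1012661 G=2560/793] → run G
t=17: vr[A=3072/793 D=3743744/1012661] → run D
t=18: vr[A=3072/793 D=4555776/1012661] → run A
t=19: vr[D=4555776/1012661] → run D
t=20: vr[D=5367808/1012661] → run D
t=21: vr[D=6179840/1012661] → run D
t=22: vr[D=6991872/1012661] → run D
t=23: (idle)
t=24: (idle)
t=25: (idle)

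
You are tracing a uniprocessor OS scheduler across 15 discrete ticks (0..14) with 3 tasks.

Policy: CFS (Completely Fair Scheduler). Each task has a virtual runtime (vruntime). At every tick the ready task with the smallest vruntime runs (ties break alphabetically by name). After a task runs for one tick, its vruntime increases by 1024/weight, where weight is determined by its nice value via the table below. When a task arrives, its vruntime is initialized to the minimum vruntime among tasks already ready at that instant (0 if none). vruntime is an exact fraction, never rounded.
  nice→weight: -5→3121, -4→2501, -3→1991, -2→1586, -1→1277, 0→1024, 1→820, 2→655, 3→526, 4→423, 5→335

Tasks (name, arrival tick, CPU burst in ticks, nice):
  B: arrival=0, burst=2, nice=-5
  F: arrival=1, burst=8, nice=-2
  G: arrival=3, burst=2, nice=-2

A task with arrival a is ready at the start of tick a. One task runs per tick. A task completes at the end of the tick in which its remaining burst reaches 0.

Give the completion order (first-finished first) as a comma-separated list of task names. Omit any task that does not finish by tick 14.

completion order = B, G, F

t=0: vr[B=0] → run B
t=1: vr[B=1024/3121 F=1024/3121] → run B
t=2: vr[F=1024/3121] → run F
t=3: vr[F=2409984/2474953 G=2409984/2474953] → run F
t=4: vr[F=4007936/2474953 G=2409984/2474953] → run G
t=5: vr[F=4007936/2474953 G=4007936/2474953] → run F
t=6: vr[F=5605888/2474953 G=4007936/2474953] → run G
t=7: vr[F=5605888/2474953] → run F
t=8: vr[F=7203840/2474953] → run F
t=9: vr[F=8801792/2474953] → run F
t=10: vr[F=10399744/2474953] → run F
t=11: vr[F=11997696/2474953] → run F
t=12: (idle)
t=13: (idle)
t=14: (idle)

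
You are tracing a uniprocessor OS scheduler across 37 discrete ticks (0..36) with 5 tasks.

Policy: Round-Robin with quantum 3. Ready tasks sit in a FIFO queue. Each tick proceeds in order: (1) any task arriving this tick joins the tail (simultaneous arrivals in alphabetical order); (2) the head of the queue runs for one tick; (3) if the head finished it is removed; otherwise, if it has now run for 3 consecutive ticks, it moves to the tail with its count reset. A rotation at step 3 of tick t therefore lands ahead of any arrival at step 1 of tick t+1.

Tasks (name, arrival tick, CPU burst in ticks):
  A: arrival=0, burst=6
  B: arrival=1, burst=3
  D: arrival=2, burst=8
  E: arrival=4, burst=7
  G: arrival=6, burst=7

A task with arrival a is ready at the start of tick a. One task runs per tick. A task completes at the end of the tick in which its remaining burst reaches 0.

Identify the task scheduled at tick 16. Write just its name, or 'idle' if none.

t=0: queue=[A] q_used=0 → run A
t=1: queue=[A,B] q_used=1 → run A
t=2: queue=[A,B,D] q_used=2 → run A
t=3: queue=[B,D,A] q_used=0 → run B
t=4: queue=[B,D,A,E] q_used=1 → run B
t=5: queue=[B,D,A,E] q_used=2 → run B
t=6: queue=[D,A,E,G] q_used=0 → run D
t=7: queue=[D,A,E,G] q_used=1 → run D
t=8: queue=[D,A,E,G] q_used=2 → run D
t=9: queue=[A,E,G,D] q_used=0 → run A
t=10: queue=[A,E,G,D] q_used=1 → run A
t=11: queue=[A,E,G,D] q_used=2 → run A
t=12: queue=[E,G,D] q_used=0 → run E
t=13: queue=[E,G,D] q_used=1 → run E
t=14: queue=[E,G,D] q_used=2 → run E
t=15: queue=[G,D,E] q_used=0 → run G
t=16: queue=[G,D,E] q_used=1 → run G
t=17: queue=[G,D,E] q_used=2 → run G
t=18: queue=[D,E,G] q_used=0 → run D
t=19: queue=[D,E,G] q_used=1 → run D
t=20: queue=[D,E,G] q_used=2 → run D
t=21: queue=[E,G,D] q_used=0 → run E
t=22: queue=[E,G,D] q_used=1 → run E
t=23: queue=[E,G,D] q_used=2 → run E
t=24: queue=[G,D,E] q_used=0 → run G
t=25: queue=[G,D,E] q_used=1 → run G
t=26: queue=[G,D,E] q_used=2 → run G
t=27: queue=[D,E,G] q_used=0 → run D
t=28: queue=[D,E,G] q_used=1 → run D
t=29: queue=[E,G] q_used=0 → run E
t=30: queue=[G] q_used=0 → run G
t=31: (idle)
t=32: (idle)
t=33: (idle)
t=34: (idle)
t=35: (idle)
t=36: (idle)

running at tick 16 = G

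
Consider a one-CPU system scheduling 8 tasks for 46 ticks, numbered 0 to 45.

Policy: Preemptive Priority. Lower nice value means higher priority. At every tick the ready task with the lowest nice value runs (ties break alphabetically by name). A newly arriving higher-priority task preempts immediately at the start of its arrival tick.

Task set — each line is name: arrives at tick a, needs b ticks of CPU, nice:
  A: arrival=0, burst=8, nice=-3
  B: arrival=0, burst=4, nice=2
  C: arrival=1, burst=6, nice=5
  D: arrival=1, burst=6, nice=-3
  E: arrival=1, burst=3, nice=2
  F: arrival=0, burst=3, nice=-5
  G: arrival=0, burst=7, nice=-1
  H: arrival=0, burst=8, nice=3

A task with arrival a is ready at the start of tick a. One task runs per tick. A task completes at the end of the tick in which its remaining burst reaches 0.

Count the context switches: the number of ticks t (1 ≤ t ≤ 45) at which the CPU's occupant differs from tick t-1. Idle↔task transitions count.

t=0: ready={A,B,F,G,H} → run F
t=1: ready={A,B,C,D,E,F,G,H} → run F
t=2: ready={A,B,C,D,E,F,G,H} → run F
t=3: ready={A,B,C,D,E,G,H} → run A
t=4: ready={A,B,C,D,E,G,H} → run A
t=5: ready={A,B,C,D,E,G,H} → run A
t=6: ready={A,B,C,D,E,G,H} → run A
t=7: ready={A,B,C,D,E,G,H} → run A
t=8: ready={A,B,C,D,E,G,H} → run A
t=9: ready={A,B,C,D,E,G,H} → run A
t=10: ready={A,B,C,D,E,G,H} → run A
t=11: ready={B,C,D,E,G,H} → run D
t=12: ready={B,C,D,E,G,H} → run D
t=13: ready={B,C,D,E,G,H} → run D
t=14: ready={B,C,D,E,G,H} → run D
t=15: ready={B,C,D,E,G,H} → run D
t=16: ready={B,C,D,E,G,H} → run D
t=17: ready={B,C,E,G,H} → run G
t=18: ready={B,C,E,G,H} → run G
t=19: ready={B,C,E,G,H} → run G
t=20: ready={B,C,E,G,H} → run G
t=21: ready={B,C,E,G,H} → run G
t=22: ready={B,C,E,G,H} → run G
t=23: ready={B,C,E,G,H} → run G
t=24: ready={B,C,E,H} → run B
t=25: ready={B,C,E,H} → run B
t=26: ready={B,C,E,H} → run B
t=27: ready={B,C,E,H} → run B
t=28: ready={C,E,H} → run E
t=29: ready={C,E,H} → run E
t=30: ready={C,E,H} → run E
t=31: ready={C,H} → run H
t=32: ready={C,H} → run H
t=33: ready={C,H} → run H
t=34: ready={C,H} → run H
t=35: ready={C,H} → run H
t=36: ready={C,H} → run H
t=37: ready={C,H} → run H
t=38: ready={C,H} → run H
t=39: ready={C} → run C
t=40: ready={C} → run C
t=41: ready={C} → run C
t=42: ready={C} → run C
t=43: ready={C} → run C
t=44: ready={C} → run C
t=45: (idle)

context switches = 8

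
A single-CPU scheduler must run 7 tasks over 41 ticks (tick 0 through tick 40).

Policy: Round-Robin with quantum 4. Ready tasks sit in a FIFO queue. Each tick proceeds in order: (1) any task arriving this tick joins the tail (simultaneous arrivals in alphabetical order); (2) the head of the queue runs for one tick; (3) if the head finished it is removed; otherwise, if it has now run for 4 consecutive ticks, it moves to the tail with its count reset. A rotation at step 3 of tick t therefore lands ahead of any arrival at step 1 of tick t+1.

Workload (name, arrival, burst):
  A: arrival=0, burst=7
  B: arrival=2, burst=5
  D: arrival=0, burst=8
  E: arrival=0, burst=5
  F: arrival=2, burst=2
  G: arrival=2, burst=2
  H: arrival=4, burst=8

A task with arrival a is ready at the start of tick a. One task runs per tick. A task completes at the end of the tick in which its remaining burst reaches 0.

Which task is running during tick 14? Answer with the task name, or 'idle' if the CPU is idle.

running at tick 14 = B

t=0: queue=[A,D,E] q_used=0 → run A
t=1: queue=[A,D,E] q_used=1 → run A
t=2: queue=[A,D,E,B,F,G] q_used=2 → run A
t=3: queue=[A,D,E,B,F,G] q_used=3 → run A
t=4: queue=[D,E,B,F,G,A,H] q_used=0 → run D
t=5: queue=[D,E,B,F,G,A,H] q_used=1 → run D
t=6: queue=[D,E,B,F,G,A,H] q_used=2 → run D
t=7: queue=[D,E,B,F,G,A,H] q_used=3 → run D
t=8: queue=[E,B,F,G,A,H,D] q_used=0 → run E
t=9: queue=[E,B,F,G,A,H,D] q_used=1 → run E
t=10: queue=[E,B,F,G,A,H,D] q_used=2 → run E
t=11: queue=[E,B,F,G,A,H,D] q_used=3 → run E
t=12: queue=[B,F,G,A,H,D,E] q_used=0 → run B
t=13: queue=[B,F,G,A,H,D,E] q_used=1 → run B
t=14: queue=[B,F,G,A,H,D,E] q_used=2 → run B
t=15: queue=[B,F,G,A,H,D,E] q_used=3 → run B
t=16: queue=[F,G,A,H,D,E,B] q_used=0 → run F
t=17: queue=[F,G,A,H,D,E,B] q_used=1 → run F
t=18: queue=[G,A,H,D,E,B] q_used=0 → run G
t=19: queue=[G,A,H,D,E,B] q_used=1 → run G
t=20: queue=[A,H,D,E,B] q_used=0 → run A
t=21: queue=[A,H,D,E,B] q_used=1 → run A
t=22: queue=[A,H,D,E,B] q_used=2 → run A
t=23: queue=[H,D,E,B] q_used=0 → run H
t=24: queue=[H,D,E,B] q_used=1 → run H
t=25: queue=[H,D,E,B] q_used=2 → run H
t=26: queue=[H,D,E,B] q_used=3 → run H
t=27: queue=[D,E,B,H] q_used=0 → run D
t=28: queue=[D,E,B,H] q_used=1 → run D
t=29: queue=[D,E,B,H] q_used=2 → run D
t=30: queue=[D,E,B,H] q_used=3 → run D
t=31: queue=[E,B,H] q_used=0 → run E
t=32: queue=[B,H] q_used=0 → run B
t=33: queue=[H] q_used=0 → run H
t=34: queue=[H] q_used=1 → run H
t=35: queue=[H] q_used=2 → run H
t=36: queue=[H] q_used=3 → run H
t=37: (idle)
t=38: (idle)
t=39: (idle)
t=40: (idle)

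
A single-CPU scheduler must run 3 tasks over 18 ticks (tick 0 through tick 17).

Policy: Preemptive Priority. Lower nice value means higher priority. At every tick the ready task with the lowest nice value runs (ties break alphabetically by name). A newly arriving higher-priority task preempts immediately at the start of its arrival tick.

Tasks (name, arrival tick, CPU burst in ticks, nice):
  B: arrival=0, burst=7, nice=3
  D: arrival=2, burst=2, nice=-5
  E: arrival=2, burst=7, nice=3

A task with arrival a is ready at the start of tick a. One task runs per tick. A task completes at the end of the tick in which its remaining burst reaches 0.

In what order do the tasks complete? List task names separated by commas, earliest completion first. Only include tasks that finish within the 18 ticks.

t=0: ready={B} → run B
t=1: ready={B} → run B
t=2: ready={B,D,E} → run D
t=3: ready={B,D,E} → run D
t=4: ready={B,E} → run B
t=5: ready={B,E} → run B
t=6: ready={B,E} → run B
t=7: ready={B,E} → run B
t=8: ready={B,E} → run B
t=9: ready={E} → run E
t=10: ready={E} → run E
t=11: ready={E} → run E
t=12: ready={E} → run E
t=13: ready={E} → run E
t=14: ready={E} → run E
t=15: ready={E} → run E
t=16: (idle)
t=17: (idle)

completion order = D, B, E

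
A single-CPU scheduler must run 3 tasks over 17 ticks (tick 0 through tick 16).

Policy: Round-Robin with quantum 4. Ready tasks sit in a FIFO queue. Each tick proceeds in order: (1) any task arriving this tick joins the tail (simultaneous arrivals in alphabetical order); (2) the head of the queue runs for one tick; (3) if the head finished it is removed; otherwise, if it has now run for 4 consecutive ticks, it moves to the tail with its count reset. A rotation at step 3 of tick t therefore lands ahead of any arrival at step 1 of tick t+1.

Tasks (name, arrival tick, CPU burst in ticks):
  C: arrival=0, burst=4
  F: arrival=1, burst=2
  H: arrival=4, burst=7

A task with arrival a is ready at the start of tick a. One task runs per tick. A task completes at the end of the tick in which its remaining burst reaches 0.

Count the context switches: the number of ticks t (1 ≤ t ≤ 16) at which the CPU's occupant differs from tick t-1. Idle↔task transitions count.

t=0: queue=[C] q_used=0 → run C
t=1: queue=[C,F] q_used=1 → run C
t=2: queue=[C,F] q_used=2 → run C
t=3: queue=[C,F] q_used=3 → run C
t=4: queue=[F,H] q_used=0 → run F
t=5: queue=[F,H] q_used=1 → run F
t=6: queue=[H] q_used=0 → run H
t=7: queue=[H] q_used=1 → run H
t=8: queue=[H] q_used=2 → run H
t=9: queue=[H] q_used=3 → run H
t=10: queue=[H] q_used=0 → run H
t=11: queue=[H] q_used=1 → run H
t=12: queue=[H] q_used=2 → run H
t=13: (idle)
t=14: (idle)
t=15: (idle)
t=16: (idle)

context switches = 3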